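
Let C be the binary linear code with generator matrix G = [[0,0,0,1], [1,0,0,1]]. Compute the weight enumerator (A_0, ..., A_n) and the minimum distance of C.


Weight distribution: A_0 = 1, A_1 = 2, A_2 = 1. Minimum distance d = 1.

Enumerate all 2^2 = 4 messages m ∈ F_2^2.
For each, compute codeword c = mG in F_2^4, then tally its weight.
  m = 00 → c = 0000, weight = 0.
  m = 10 → c = 0001, weight = 1.
  m = 01 → c = 1001, weight = 2.
  m = 11 → c = 1000, weight = 1.
Tally weights:
  weight 0: 1 codewords.
  weight 1: 2 codewords.
  weight 2: 1 codewords.
Minimum distance d = smallest w > 0 with A_w > 0 = 1.
Sanity: Σ A_w = 4 = 2^2 = 4 ✓.


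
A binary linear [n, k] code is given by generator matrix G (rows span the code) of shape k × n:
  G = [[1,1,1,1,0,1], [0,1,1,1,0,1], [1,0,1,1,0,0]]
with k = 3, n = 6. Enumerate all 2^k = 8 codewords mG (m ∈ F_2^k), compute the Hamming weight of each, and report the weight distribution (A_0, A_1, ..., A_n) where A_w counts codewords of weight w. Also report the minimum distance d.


Weight distribution: A_0 = 1, A_1 = 1, A_2 = 2, A_3 = 2, A_4 = 1, A_5 = 1. Minimum distance d = 1.

Enumerate all 2^3 = 8 messages m ∈ F_2^3.
For each, compute codeword c = mG in F_2^6, then tally its weight.
  m = 000 → c = 000000, weight = 0.
  m = 100 → c = 111101, weight = 5.
  m = 010 → c = 011101, weight = 4.
  m = 110 → c = 100000, weight = 1.
  m = 001 → c = 101100, weight = 3.
  m = 101 → c = 010001, weight = 2.
  m = 011 → c = 110001, weight = 3.
  m = 111 → c = 001100, weight = 2.
Tally weights:
  weight 0: 1 codewords.
  weight 1: 1 codewords.
  weight 2: 2 codewords.
  weight 3: 2 codewords.
  weight 4: 1 codewords.
  weight 5: 1 codewords.
Minimum distance d = smallest w > 0 with A_w > 0 = 1.
Sanity: Σ A_w = 8 = 2^3 = 8 ✓.


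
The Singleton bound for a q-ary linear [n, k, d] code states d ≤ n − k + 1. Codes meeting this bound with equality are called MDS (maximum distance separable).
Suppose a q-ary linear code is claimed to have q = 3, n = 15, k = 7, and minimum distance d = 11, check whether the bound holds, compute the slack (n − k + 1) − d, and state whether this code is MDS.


Singleton RHS = n − k + 1 = 9, slack = -2, bound violated (no such code; not MDS).

Singleton bound: d ≤ n − k + 1.
Here n = 15, k = 7, so n − k + 1 = 9.
Given d = 11, check d ≤ 9: NO.
Slack = (n − k + 1) − d = -2.
The slack is negative: d = 11 exceeds n − k + 1 = 9 by 2, so the Singleton bound is violated and no linear [15, 7, 11]_3 code can exist. In particular it is not MDS (MDS requires d = n − k + 1 exactly).
Description: the claimed parameters are [15, 7, 11]_3; such a code would be impossible (violates the Singleton bound).


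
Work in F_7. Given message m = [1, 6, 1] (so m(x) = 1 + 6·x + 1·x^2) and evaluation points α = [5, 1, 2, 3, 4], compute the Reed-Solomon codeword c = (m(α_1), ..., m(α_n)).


c = [0, 1, 3, 0, 6]

Message polynomial: m(x) = 1 + 6·x + 1·x^2 (mod 7).
For each evaluation point α_i, compute m(α_i) mod 7:
  α_1 = 5: Horner steps 1 → 4 → 0, so m(5) = 0.
  α_2 = 1: Horner steps 1 → 0 → 1, so m(1) = 1.
  α_3 = 2: Horner steps 1 → 1 → 3, so m(2) = 3.
  α_4 = 3: Horner steps 1 → 2 → 0, so m(3) = 0.
  α_5 = 4: Horner steps 1 → 3 → 6, so m(4) = 6.
Codeword c = [0, 1, 3, 0, 6] ∈ F_7^5.


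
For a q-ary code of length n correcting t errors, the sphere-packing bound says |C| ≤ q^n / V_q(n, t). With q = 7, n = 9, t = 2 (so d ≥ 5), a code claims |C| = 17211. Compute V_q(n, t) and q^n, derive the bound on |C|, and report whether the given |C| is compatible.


V_q(n, t) = 1351, q^n = 40353607, Hamming bound = 29869, |C| = 17211 ≤ bound (satisfied).

Step 1: Compute V_q(n, t) = Σ_{j=0}^2 C(n, j) (q−1)^j.
  j = 0: C(9,0)·(6)^0 = 1·1 = 1.
  j = 1: C(9,1)·(6)^1 = 9·6 = 54.
  j = 2: C(9,2)·(6)^2 = 36·36 = 1296.
  V_q(n, t) = 1 + 54 + 1296 = 1351.
Step 2: q^n = 7^9 = 40353607.
Step 3: Hamming bound ⌊q^n / V_q(n,t)⌋ = ⌊40353607/1351⌋ = 29869.
Step 4: Compare |C| = 17211 to 29869: satisfied.
The claimed |C| lies below the Hamming bound.


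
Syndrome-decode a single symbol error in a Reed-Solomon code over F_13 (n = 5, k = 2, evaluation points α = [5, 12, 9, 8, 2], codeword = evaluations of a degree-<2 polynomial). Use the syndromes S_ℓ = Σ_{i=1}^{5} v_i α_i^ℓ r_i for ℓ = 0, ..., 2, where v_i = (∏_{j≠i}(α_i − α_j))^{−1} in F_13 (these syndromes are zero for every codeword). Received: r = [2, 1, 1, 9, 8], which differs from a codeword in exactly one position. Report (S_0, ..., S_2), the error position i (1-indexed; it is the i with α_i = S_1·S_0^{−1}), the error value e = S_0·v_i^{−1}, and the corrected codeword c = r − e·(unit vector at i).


S = (1, 9, 3), error at position 3, error magnitude e = 7, c = [2, 1, 7, 9, 8].

Step 1: column multipliers v_i = (∏_{j≠i}(α_i − α_j))^{−1} mod 13.
  i = 1 (α = 5): (5−12)(5−9)(5−8)(5−2) = (−7)·(−4)·(−3)·3 = −252 ≡ 8, so v_1 = 8^{−1} = 5 (mod 13).
  i = 2 (α = 12): (12−5)(12−9)(12−8)(12−2) = 7·3·4·10 = 840 ≡ 8, so v_2 = 8^{−1} = 5 (mod 13).
  i = 3 (α = 9): (9−5)(9−12)(9−8)(9−2) = 4·(−3)·1·7 = −84 ≡ 7, so v_3 = 7^{−1} = 2 (mod 13).
  i = 4 (α = 8): (8−5)(8−12)(8−9)(8−2) = 3·(−4)·(−1)·6 = 72 ≡ 7, so v_4 = 7^{−1} = 2 (mod 13).
  i = 5 (α = 2): (2−5)(2−12)(2−9)(2−8) = (−3)·(−10)·(−7)·(−6) = 1260 ≡ 12, so v_5 = 12^{−1} = 12 (mod 13).
  v = [5, 5, 2, 2, 12].
Step 2: syndromes of r = [2, 1, 1, 9, 8] (all sums mod 13).
  S_0 = Σ v_i r_i = 5·2 + 5·1 + 2·1 + 2·9 + 12·8 = 131 ≡ 1.
  S_1 = Σ v_i α_i r_i = 5·5·2 + 5·12·1 + 2·9·1 + 2·8·9 + 12·2·8 = 464 ≡ 9.
  α_i^2 mod 13 = [12, 1, 3, 12, 4].
  S_2 = Σ v_i α_i^2 r_i = 5·12·2 + 5·1·1 + 2·3·1 + 2·12·9 + 12·4·8 = 731 ≡ 3.
  S = (1, 9, 3) ≠ 0, so r is not a codeword (an error is present).
Step 3: locate the error. For a single error e at position i, S_ℓ = v_i·e·α_i^ℓ, so α_err = S_1/S_0.
  S_0^{−1} = 1^{−1} = 1 (mod 13), so α_err = 9·1 = 9 ≡ 9 = α_3. Error position i = 3.
  Consistency check: S_2/S_1 = 3·3 = 9 ≡ 9 = α_err ✓ (single-error assumption holds).
Step 4: error magnitude e = S_0/v_3 = S_0·∏_{j≠3}(α_3 − α_j) = 1·7 = 7 ≡ 7 (mod 13).
Step 5: correct position 3: c_3 = r_3 − e = 1 − 7 ≡ 7 (mod 13). Hence c = [2, 1, 7, 9, 8].
  Check: interpolating c through the α_i gives m(x) = 12 + 11·x (degree < 2) with m(α_i) = c_i for every i, so c is indeed a codeword.


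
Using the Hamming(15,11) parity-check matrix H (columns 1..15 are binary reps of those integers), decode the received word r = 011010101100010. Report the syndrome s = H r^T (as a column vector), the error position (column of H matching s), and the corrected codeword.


s = (1, 1, 1, 0)^T, error position = 14, corrected codeword c = 011010101100000

Compute s = H r^T mod 2 one row at a time:
  s_1 = 0 + 1 + 1 + 0 + 0 + 0 + 1 + 0 = 3 ≡ 1 (mod 2).
  s_2 = 0 + 1 + 0 + 1 + 0 + 0 + 1 + 0 = 3 ≡ 1 (mod 2).
  s_3 = 1 + 1 + 0 + 1 + 1 + 0 + 1 + 0 = 5 ≡ 1 (mod 2).
  s_4 = 0 + 1 + 1 + 1 + 1 + 0 + 0 + 0 = 4 ≡ 0 (mod 2).
s = (1, 1, 1, 0)^T — this equals column 14 of H (binary 1110), so error is at position 14.
Correct: flip bit 14 of r = 011010101100010 to get c = 011010101100000.


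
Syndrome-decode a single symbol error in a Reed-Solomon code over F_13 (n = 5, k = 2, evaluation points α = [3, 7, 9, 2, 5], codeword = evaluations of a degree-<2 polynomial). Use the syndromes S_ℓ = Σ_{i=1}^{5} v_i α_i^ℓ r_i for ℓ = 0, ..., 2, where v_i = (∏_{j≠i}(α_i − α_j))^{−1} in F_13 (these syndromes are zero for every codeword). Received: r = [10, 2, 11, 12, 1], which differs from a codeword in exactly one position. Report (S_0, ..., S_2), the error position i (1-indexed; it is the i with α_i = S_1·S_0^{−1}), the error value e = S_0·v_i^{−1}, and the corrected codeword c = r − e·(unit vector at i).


S = (11, 3, 2), error at position 5, error magnitude e = 8, c = [10, 2, 11, 12, 6].

Step 1: column multipliers v_i = (∏_{j≠i}(α_i − α_j))^{−1} mod 13.
  i = 1 (α = 3): (3−7)(3−9)(3−2)(3−5) = (−4)·(−6)·1·(−2) = −48 ≡ 4, so v_1 = 4^{−1} = 10 (mod 13).
  i = 2 (α = 7): (7−3)(7−9)(7−2)(7−5) = 4·(−2)·5·2 = −80 ≡ 11, so v_2 = 11^{−1} = 6 (mod 13).
  i = 3 (α = 9): (9−3)(9−7)(9−2)(9−5) = 6·2·7·4 = 336 ≡ 11, so v_3 = 11^{−1} = 6 (mod 13).
  i = 4 (α = 2): (2−3)(2−7)(2−9)(2−5) = (−1)·(−5)·(−7)·(−3) = 105 ≡ 1, so v_4 = 1^{−1} = 1 (mod 13).
  i = 5 (α = 5): (5−3)(5−7)(5−9)(5−2) = 2·(−2)·(−4)·3 = 48 ≡ 9, so v_5 = 9^{−1} = 3 (mod 13).
  v = [10, 6, 6, 1, 3].
Step 2: syndromes of r = [10, 2, 11, 12, 1] (all sums mod 13).
  S_0 = Σ v_i r_i = 10·10 + 6·2 + 6·11 + 1·12 + 3·1 = 193 ≡ 11.
  S_1 = Σ v_i α_i r_i = 10·3·10 + 6·7·2 + 6·9·11 + 1·2·12 + 3·5·1 = 1017 ≡ 3.
  α_i^2 mod 13 = [9, 10, 3, 4, 12].
  S_2 = Σ v_i α_i^2 r_i = 10·9·10 + 6·10·2 + 6·3·11 + 1·4·12 + 3·12·1 = 1302 ≡ 2.
  S = (11, 3, 2) ≠ 0, so r is not a codeword (an error is present).
Step 3: locate the error. For a single error e at position i, S_ℓ = v_i·e·α_i^ℓ, so α_err = S_1/S_0.
  S_0^{−1} = 11^{−1} = 6 (mod 13), so α_err = 3·6 = 18 ≡ 5 = α_5. Error position i = 5.
  Consistency check: S_2/S_1 = 2·9 = 18 ≡ 5 = α_err ✓ (single-error assumption holds).
Step 4: error magnitude e = S_0/v_5 = S_0·∏_{j≠5}(α_5 − α_j) = 11·9 = 99 ≡ 8 (mod 13).
Step 5: correct position 5: c_5 = r_5 − e = 1 − 8 ≡ 6 (mod 13). Hence c = [10, 2, 11, 12, 6].
  Check: interpolating c through the α_i gives m(x) = 3 + 11·x (degree < 2) with m(α_i) = c_i for every i, so c is indeed a codeword.


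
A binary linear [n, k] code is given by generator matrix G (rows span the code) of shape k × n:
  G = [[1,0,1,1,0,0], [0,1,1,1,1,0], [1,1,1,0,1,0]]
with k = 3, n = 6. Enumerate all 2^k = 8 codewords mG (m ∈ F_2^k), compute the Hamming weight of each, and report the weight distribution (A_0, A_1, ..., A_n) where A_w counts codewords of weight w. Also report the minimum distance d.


Weight distribution: A_0 = 1, A_1 = 1, A_2 = 1, A_3 = 3, A_4 = 2. Minimum distance d = 1.

Enumerate all 2^3 = 8 messages m ∈ F_2^3.
For each, compute codeword c = mG in F_2^6, then tally its weight.
  m = 000 → c = 000000, weight = 0.
  m = 100 → c = 101100, weight = 3.
  m = 010 → c = 011110, weight = 4.
  m = 110 → c = 110010, weight = 3.
  m = 001 → c = 111010, weight = 4.
  m = 101 → c = 010110, weight = 3.
  m = 011 → c = 100100, weight = 2.
  m = 111 → c = 001000, weight = 1.
Tally weights:
  weight 0: 1 codewords.
  weight 1: 1 codewords.
  weight 2: 1 codewords.
  weight 3: 3 codewords.
  weight 4: 2 codewords.
Minimum distance d = smallest w > 0 with A_w > 0 = 1.
Sanity: Σ A_w = 8 = 2^3 = 8 ✓.


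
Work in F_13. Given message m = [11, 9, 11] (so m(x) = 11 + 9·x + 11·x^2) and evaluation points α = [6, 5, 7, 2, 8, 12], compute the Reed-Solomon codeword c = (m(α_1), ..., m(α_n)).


c = [6, 6, 2, 8, 7, 0]

Message polynomial: m(x) = 11 + 9·x + 11·x^2 (mod 13).
For each evaluation point α_i, compute m(α_i) mod 13:
  α_1 = 6: Horner steps 11 → 10 → 6, so m(6) = 6.
  α_2 = 5: Horner steps 11 → 12 → 6, so m(5) = 6.
  α_3 = 7: Horner steps 11 → 8 → 2, so m(7) = 2.
  α_4 = 2: Horner steps 11 → 5 → 8, so m(2) = 8.
  α_5 = 8: Horner steps 11 → 6 → 7, so m(8) = 7.
  α_6 = 12: Horner steps 11 → 11 → 0, so m(12) = 0.
Codeword c = [6, 6, 2, 8, 7, 0] ∈ F_13^6.


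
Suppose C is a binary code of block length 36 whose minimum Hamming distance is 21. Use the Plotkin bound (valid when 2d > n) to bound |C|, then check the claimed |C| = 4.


Plotkin bound M ≤ 6; given |C| = 4 ≤ bound (satisfied).

Check applicability: 2d = 42, n = 36.
2d − n = 6 > 0, so Plotkin applies.
Compute d/(2d−n) = 21/6 ≈ 3.5000.
⌊d/(2d−n)⌋ = 3.
Plotkin bound: M ≤ 2·3 = 6.
Given |C| = 4, check: satisfied.
This |C| is below the Plotkin bound.


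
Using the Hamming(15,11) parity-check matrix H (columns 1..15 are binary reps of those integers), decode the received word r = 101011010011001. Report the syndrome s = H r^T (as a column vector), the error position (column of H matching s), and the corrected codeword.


s = (0, 0, 0, 1)^T, error position = 1, corrected codeword c = 001011010011001

Compute s = H r^T mod 2 one row at a time:
  s_1 = 1 + 0 + 0 + 1 + 1 + 0 + 0 + 1 = 4 ≡ 0 (mod 2).
  s_2 = 0 + 1 + 1 + 0 + 1 + 0 + 0 + 1 = 4 ≡ 0 (mod 2).
  s_3 = 0 + 1 + 1 + 0 + 0 + 1 + 0 + 1 = 4 ≡ 0 (mod 2).
  s_4 = 1 + 1 + 1 + 0 + 0 + 1 + 0 + 1 = 5 ≡ 1 (mod 2).
s = (0, 0, 0, 1)^T — this equals column 1 of H (binary 0001), so error is at position 1.
Correct: flip bit 1 of r = 101011010011001 to get c = 001011010011001.


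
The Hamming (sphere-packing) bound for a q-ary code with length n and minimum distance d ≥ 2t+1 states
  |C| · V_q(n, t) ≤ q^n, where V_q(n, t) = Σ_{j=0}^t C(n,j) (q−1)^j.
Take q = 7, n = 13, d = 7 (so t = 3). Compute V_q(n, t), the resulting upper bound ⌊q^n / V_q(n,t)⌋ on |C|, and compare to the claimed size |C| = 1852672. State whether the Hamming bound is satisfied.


V_q(n, t) = 64663, q^n = 96889010407, Hamming bound = 1498368, |C| = 1852672 > bound (violated).

Step 1: Compute V_q(n, t) = Σ_{j=0}^3 C(n, j) (q−1)^j.
  j = 0: C(13,0)·(6)^0 = 1·1 = 1.
  j = 1: C(13,1)·(6)^1 = 13·6 = 78.
  j = 2: C(13,2)·(6)^2 = 78·36 = 2808.
  j = 3: C(13,3)·(6)^3 = 286·216 = 61776.
  V_q(n, t) = 1 + 78 + 2808 + 61776 = 64663.
Step 2: q^n = 7^13 = 96889010407.
Step 3: Hamming bound ⌊q^n / V_q(n,t)⌋ = ⌊96889010407/64663⌋ = 1498368.
Step 4: Compare |C| = 1852672 to 1498368: violated.
The claimed |C| lies above the Hamming bound, so no 7-ary code of length 13 with d ≥ 7 can have 1852672 codewords.


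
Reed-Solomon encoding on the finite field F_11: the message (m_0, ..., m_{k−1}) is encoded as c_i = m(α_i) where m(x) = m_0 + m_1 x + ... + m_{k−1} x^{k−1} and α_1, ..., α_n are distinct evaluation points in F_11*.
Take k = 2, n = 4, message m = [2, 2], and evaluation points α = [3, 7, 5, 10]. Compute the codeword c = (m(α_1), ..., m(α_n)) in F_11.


c = [8, 5, 1, 0]

Message polynomial: m(x) = 2 + 2·x (mod 11).
For each evaluation point α_i, compute m(α_i) mod 11:
  α_1 = 3: Horner steps 2 → 8, so m(3) = 8.
  α_2 = 7: Horner steps 2 → 5, so m(7) = 5.
  α_3 = 5: Horner steps 2 → 1, so m(5) = 1.
  α_4 = 10: Horner steps 2 → 0, so m(10) = 0.
Codeword c = [8, 5, 1, 0] ∈ F_11^4.


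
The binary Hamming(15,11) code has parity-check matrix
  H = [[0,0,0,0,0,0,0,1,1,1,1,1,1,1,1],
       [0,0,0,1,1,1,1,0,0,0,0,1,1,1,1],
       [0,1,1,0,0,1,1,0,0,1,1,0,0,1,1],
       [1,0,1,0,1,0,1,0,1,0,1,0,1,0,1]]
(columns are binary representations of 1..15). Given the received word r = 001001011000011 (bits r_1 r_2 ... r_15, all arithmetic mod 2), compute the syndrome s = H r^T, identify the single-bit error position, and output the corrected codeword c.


s = (0, 1, 0, 1)^T, error position = 5, corrected codeword c = 001011011000011

Compute s = H r^T mod 2 one row at a time:
  s_1 = 1 + 1 + 0 + 0 + 0 + 0 + 1 + 1 = 4 ≡ 0 (mod 2).
  s_2 = 0 + 0 + 1 + 0 + 0 + 0 + 1 + 1 = 3 ≡ 1 (mod 2).
  s_3 = 0 + 1 + 1 + 0 + 0 + 0 + 1 + 1 = 4 ≡ 0 (mod 2).
  s_4 = 0 + 1 + 0 + 0 + 1 + 0 + 0 + 1 = 3 ≡ 1 (mod 2).
s = (0, 1, 0, 1)^T — this equals column 5 of H (binary 0101), so error is at position 5.
Correct: flip bit 5 of r = 001001011000011 to get c = 001011011000011.


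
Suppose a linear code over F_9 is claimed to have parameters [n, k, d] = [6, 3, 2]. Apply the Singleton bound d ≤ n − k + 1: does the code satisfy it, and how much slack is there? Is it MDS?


Singleton RHS = n − k + 1 = 4, slack = 2, bound satisfied, not MDS.

Singleton bound: d ≤ n − k + 1.
Here n = 6, k = 3, so n − k + 1 = 4.
Given d = 2, check d ≤ 4: YES.
Slack = (n − k + 1) − d = 2.
The code is NOT MDS (slack = 2 > 0).
Description: the claimed parameters are [6, 3, 2]_9; such a code would be non-MDS.


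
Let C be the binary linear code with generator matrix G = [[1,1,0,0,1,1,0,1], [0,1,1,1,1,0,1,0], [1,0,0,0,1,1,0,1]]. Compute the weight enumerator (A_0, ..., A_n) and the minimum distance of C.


Weight distribution: A_0 = 1, A_1 = 1, A_4 = 2, A_5 = 2, A_6 = 1, A_7 = 1. Minimum distance d = 1.

Enumerate all 2^3 = 8 messages m ∈ F_2^3.
For each, compute codeword c = mG in F_2^8, then tally its weight.
  m = 000 → c = 00000000, weight = 0.
  m = 100 → c = 11001101, weight = 5.
  m = 010 → c = 01111010, weight = 5.
  m = 110 → c = 10110111, weight = 6.
  m = 001 → c = 10001101, weight = 4.
  m = 101 → c = 01000000, weight = 1.
  m = 011 → c = 11110111, weight = 7.
  m = 111 → c = 00111010, weight = 4.
Tally weights:
  weight 0: 1 codewords.
  weight 1: 1 codewords.
  weight 4: 2 codewords.
  weight 5: 2 codewords.
  weight 6: 1 codewords.
  weight 7: 1 codewords.
Minimum distance d = smallest w > 0 with A_w > 0 = 1.
Sanity: Σ A_w = 8 = 2^3 = 8 ✓.


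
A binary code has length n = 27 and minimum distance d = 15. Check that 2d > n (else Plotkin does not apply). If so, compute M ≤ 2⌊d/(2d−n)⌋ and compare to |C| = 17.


Plotkin bound M ≤ 10; given |C| = 17 > bound (violated).

Check applicability: 2d = 30, n = 27.
2d − n = 3 > 0, so Plotkin applies.
Compute d/(2d−n) = 15/3 ≈ 5.0000.
⌊d/(2d−n)⌋ = 5.
Plotkin bound: M ≤ 2·5 = 10.
Given |C| = 17, check: VIOLATED.
This |C| is above the Plotkin bound, so no binary code with n = 27, d = 15 and 17 codewords exists.


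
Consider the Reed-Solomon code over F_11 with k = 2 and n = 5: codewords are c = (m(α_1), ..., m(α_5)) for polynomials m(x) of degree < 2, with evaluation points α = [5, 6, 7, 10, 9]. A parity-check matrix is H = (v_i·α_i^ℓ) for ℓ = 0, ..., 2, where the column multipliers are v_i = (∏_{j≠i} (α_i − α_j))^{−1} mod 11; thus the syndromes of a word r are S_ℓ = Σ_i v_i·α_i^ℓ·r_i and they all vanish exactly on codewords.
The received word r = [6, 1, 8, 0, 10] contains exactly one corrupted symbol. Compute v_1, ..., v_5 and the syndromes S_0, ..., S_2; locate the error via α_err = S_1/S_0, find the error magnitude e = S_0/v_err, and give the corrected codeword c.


S = (6, 3, 7), error at position 2, error magnitude e = 5, c = [6, 7, 8, 0, 10].

Step 1: column multipliers v_i = (∏_{j≠i}(α_i − α_j))^{−1} mod 11.
  i = 1 (α = 5): (5−6)(5−7)(5−10)(5−9) = (−1)·(−2)·(−5)·(−4) = 40 ≡ 7, so v_1 = 7^{−1} = 8 (mod 11).
  i = 2 (α = 6): (6−5)(6−7)(6−10)(6−9) = 1·(−1)·(−4)·(−3) = −12 ≡ 10, so v_2 = 10^{−1} = 10 (mod 11).
  i = 3 (α = 7): (7−5)(7−6)(7−10)(7−9) = 2·1·(−3)·(−2) = 12 ≡ 1, so v_3 = 1^{−1} = 1 (mod 11).
  i = 4 (α = 10): (10−5)(10−6)(10−7)(10−9) = 5·4·3·1 = 60 ≡ 5, so v_4 = 5^{−1} = 9 (mod 11).
  i = 5 (α = 9): (9−5)(9−6)(9−7)(9−10) = 4·3·2·(−1) = −24 ≡ 9, so v_5 = 9^{−1} = 5 (mod 11).
  v = [8, 10, 1, 9, 5].
Step 2: syndromes of r = [6, 1, 8, 0, 10] (all sums mod 11).
  S_0 = Σ v_i r_i = 8·6 + 10·1 + 1·8 + 9·0 + 5·10 = 116 ≡ 6.
  S_1 = Σ v_i α_i r_i = 8·5·6 + 10·6·1 + 1·7·8 + 9·10·0 + 5·9·10 = 806 ≡ 3.
  α_i^2 mod 11 = [3, 3, 5, 1, 4].
  S_2 = Σ v_i α_i^2 r_i = 8·3·6 + 10·3·1 + 1·5·8 + 9·1·0 + 5·4·10 = 414 ≡ 7.
  S = (6, 3, 7) ≠ 0, so r is not a codeword (an error is present).
Step 3: locate the error. For a single error e at position i, S_ℓ = v_i·e·α_i^ℓ, so α_err = S_1/S_0.
  S_0^{−1} = 6^{−1} = 2 (mod 11), so α_err = 3·2 = 6 ≡ 6 = α_2. Error position i = 2.
  Consistency check: S_2/S_1 = 7·4 = 28 ≡ 6 = α_err ✓ (single-error assumption holds).
Step 4: error magnitude e = S_0/v_2 = S_0·∏_{j≠2}(α_2 − α_j) = 6·10 = 60 ≡ 5 (mod 11).
Step 5: correct position 2: c_2 = r_2 − e = 1 − 5 ≡ 7 (mod 11). Hence c = [6, 7, 8, 0, 10].
  Check: interpolating c through the α_i gives m(x) = 1 + 1·x (degree < 2) with m(α_i) = c_i for every i, so c is indeed a codeword.


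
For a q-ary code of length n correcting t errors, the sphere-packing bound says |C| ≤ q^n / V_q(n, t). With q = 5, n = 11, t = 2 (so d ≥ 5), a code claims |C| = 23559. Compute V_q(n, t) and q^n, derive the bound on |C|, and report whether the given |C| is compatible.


V_q(n, t) = 925, q^n = 48828125, Hamming bound = 52787, |C| = 23559 ≤ bound (satisfied).

Step 1: Compute V_q(n, t) = Σ_{j=0}^2 C(n, j) (q−1)^j.
  j = 0: C(11,0)·(4)^0 = 1·1 = 1.
  j = 1: C(11,1)·(4)^1 = 11·4 = 44.
  j = 2: C(11,2)·(4)^2 = 55·16 = 880.
  V_q(n, t) = 1 + 44 + 880 = 925.
Step 2: q^n = 5^11 = 48828125.
Step 3: Hamming bound ⌊q^n / V_q(n,t)⌋ = ⌊48828125/925⌋ = 52787.
Step 4: Compare |C| = 23559 to 52787: satisfied.
The claimed |C| lies below the Hamming bound.


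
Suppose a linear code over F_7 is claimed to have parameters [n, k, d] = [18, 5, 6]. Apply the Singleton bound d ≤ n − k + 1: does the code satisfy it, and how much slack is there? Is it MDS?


Singleton RHS = n − k + 1 = 14, slack = 8, bound satisfied, not MDS.

Singleton bound: d ≤ n − k + 1.
Here n = 18, k = 5, so n − k + 1 = 14.
Given d = 6, check d ≤ 14: YES.
Slack = (n − k + 1) − d = 8.
The code is NOT MDS (slack = 8 > 0).
Description: the claimed parameters are [18, 5, 6]_7; such a code would be non-MDS.


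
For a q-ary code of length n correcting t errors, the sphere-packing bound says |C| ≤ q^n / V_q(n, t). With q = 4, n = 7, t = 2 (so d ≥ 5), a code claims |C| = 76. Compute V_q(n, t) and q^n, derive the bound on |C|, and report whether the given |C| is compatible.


V_q(n, t) = 211, q^n = 16384, Hamming bound = 77, |C| = 76 ≤ bound (satisfied).

Step 1: Compute V_q(n, t) = Σ_{j=0}^2 C(n, j) (q−1)^j.
  j = 0: C(7,0)·(3)^0 = 1·1 = 1.
  j = 1: C(7,1)·(3)^1 = 7·3 = 21.
  j = 2: C(7,2)·(3)^2 = 21·9 = 189.
  V_q(n, t) = 1 + 21 + 189 = 211.
Step 2: q^n = 4^7 = 16384.
Step 3: Hamming bound ⌊q^n / V_q(n,t)⌋ = ⌊16384/211⌋ = 77.
Step 4: Compare |C| = 76 to 77: satisfied.
The claimed |C| lies below the Hamming bound.


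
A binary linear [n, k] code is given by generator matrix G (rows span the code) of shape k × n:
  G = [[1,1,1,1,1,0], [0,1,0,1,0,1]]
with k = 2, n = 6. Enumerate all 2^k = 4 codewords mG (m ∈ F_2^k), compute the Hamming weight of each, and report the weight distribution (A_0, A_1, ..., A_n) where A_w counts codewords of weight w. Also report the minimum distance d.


Weight distribution: A_0 = 1, A_3 = 1, A_4 = 1, A_5 = 1. Minimum distance d = 3.

Enumerate all 2^2 = 4 messages m ∈ F_2^2.
For each, compute codeword c = mG in F_2^6, then tally its weight.
  m = 00 → c = 000000, weight = 0.
  m = 10 → c = 111110, weight = 5.
  m = 01 → c = 010101, weight = 3.
  m = 11 → c = 101011, weight = 4.
Tally weights:
  weight 0: 1 codewords.
  weight 3: 1 codewords.
  weight 4: 1 codewords.
  weight 5: 1 codewords.
Minimum distance d = smallest w > 0 with A_w > 0 = 3.
Sanity: Σ A_w = 4 = 2^2 = 4 ✓.


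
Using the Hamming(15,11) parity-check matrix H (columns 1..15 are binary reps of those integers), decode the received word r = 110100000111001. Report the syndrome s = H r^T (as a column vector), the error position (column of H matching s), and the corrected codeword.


s = (0, 1, 0, 1)^T, error position = 5, corrected codeword c = 110110000111001

Compute s = H r^T mod 2 one row at a time:
  s_1 = 0 + 0 + 1 + 1 + 1 + 0 + 0 + 1 = 4 ≡ 0 (mod 2).
  s_2 = 1 + 0 + 0 + 0 + 1 + 0 + 0 + 1 = 3 ≡ 1 (mod 2).
  s_3 = 1 + 0 + 0 + 0 + 1 + 1 + 0 + 1 = 4 ≡ 0 (mod 2).
  s_4 = 1 + 0 + 0 + 0 + 0 + 1 + 0 + 1 = 3 ≡ 1 (mod 2).
s = (0, 1, 0, 1)^T — this equals column 5 of H (binary 0101), so error is at position 5.
Correct: flip bit 5 of r = 110100000111001 to get c = 110110000111001.


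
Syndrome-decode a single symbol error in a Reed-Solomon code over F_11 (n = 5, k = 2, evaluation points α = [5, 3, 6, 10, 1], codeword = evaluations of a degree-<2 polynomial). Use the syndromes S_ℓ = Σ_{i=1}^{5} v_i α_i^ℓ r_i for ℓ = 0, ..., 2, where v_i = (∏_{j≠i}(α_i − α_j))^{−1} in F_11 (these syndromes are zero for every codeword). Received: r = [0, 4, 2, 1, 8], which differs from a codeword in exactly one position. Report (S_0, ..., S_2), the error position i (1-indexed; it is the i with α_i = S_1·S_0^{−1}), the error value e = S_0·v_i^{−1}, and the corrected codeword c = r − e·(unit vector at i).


S = (8, 4, 2), error at position 3, error magnitude e = 4, c = [0, 4, 9, 1, 8].

Step 1: column multipliers v_i = (∏_{j≠i}(α_i − α_j))^{−1} mod 11.
  i = 1 (α = 5): (5−3)(5−6)(5−10)(5−1) = 2·(−1)·(−5)·4 = 40 ≡ 7, so v_1 = 7^{−1} = 8 (mod 11).
  i = 2 (α = 3): (3−5)(3−6)(3−10)(3−1) = (−2)·(−3)·(−7)·2 = −84 ≡ 4, so v_2 = 4^{−1} = 3 (mod 11).
  i = 3 (α = 6): (6−5)(6−3)(6−10)(6−1) = 1·3·(−4)·5 = −60 ≡ 6, so v_3 = 6^{−1} = 2 (mod 11).
  i = 4 (α = 10): (10−5)(10−3)(10−6)(10−1) = 5·7·4·9 = 1260 ≡ 6, so v_4 = 6^{−1} = 2 (mod 11).
  i = 5 (α = 1): (1−5)(1−3)(1−6)(1−10) = (−4)·(−2)·(−5)·(−9) = 360 ≡ 8, so v_5 = 8^{−1} = 7 (mod 11).
  v = [8, 3, 2, 2, 7].
Step 2: syndromes of r = [0, 4, 2, 1, 8] (all sums mod 11).
  S_0 = Σ v_i r_i = 8·0 + 3·4 + 2·2 + 2·1 + 7·8 = 74 ≡ 8.
  S_1 = Σ v_i α_i r_i = 8·5·0 + 3·3·4 + 2·6·2 + 2·10·1 + 7·1·8 = 136 ≡ 4.
  α_i^2 mod 11 = [3, 9, 3, 1, 1].
  S_2 = Σ v_i α_i^2 r_i = 8·3·0 + 3·9·4 + 2·3·2 + 2·1·1 + 7·1·8 = 178 ≡ 2.
  S = (8, 4, 2) ≠ 0, so r is not a codeword (an error is present).
Step 3: locate the error. For a single error e at position i, S_ℓ = v_i·e·α_i^ℓ, so α_err = S_1/S_0.
  S_0^{−1} = 8^{−1} = 7 (mod 11), so α_err = 4·7 = 28 ≡ 6 = α_3. Error position i = 3.
  Consistency check: S_2/S_1 = 2·3 = 6 ≡ 6 = α_err ✓ (single-error assumption holds).
Step 4: error magnitude e = S_0/v_3 = S_0·∏_{j≠3}(α_3 − α_j) = 8·6 = 48 ≡ 4 (mod 11).
Step 5: correct position 3: c_3 = r_3 − e = 2 − 4 ≡ 9 (mod 11). Hence c = [0, 4, 9, 1, 8].
  Check: interpolating c through the α_i gives m(x) = 10 + 9·x (degree < 2) with m(α_i) = c_i for every i, so c is indeed a codeword.


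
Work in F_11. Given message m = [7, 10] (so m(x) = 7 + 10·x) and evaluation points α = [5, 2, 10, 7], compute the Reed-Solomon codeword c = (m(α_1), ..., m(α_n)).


c = [2, 5, 8, 0]

Message polynomial: m(x) = 7 + 10·x (mod 11).
For each evaluation point α_i, compute m(α_i) mod 11:
  α_1 = 5: Horner steps 10 → 2, so m(5) = 2.
  α_2 = 2: Horner steps 10 → 5, so m(2) = 5.
  α_3 = 10: Horner steps 10 → 8, so m(10) = 8.
  α_4 = 7: Horner steps 10 → 0, so m(7) = 0.
Codeword c = [2, 5, 8, 0] ∈ F_11^4.


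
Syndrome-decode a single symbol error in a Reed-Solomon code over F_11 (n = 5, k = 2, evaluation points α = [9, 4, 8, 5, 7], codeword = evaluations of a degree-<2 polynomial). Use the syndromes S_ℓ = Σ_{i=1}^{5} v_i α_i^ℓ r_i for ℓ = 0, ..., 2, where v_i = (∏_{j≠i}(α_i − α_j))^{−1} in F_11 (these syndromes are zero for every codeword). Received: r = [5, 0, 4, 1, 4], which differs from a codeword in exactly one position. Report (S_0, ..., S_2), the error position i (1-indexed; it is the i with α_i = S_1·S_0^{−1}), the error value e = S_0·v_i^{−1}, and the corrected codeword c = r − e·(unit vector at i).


S = (1, 7, 5), error at position 5, error magnitude e = 1, c = [5, 0, 4, 1, 3].

Step 1: column multipliers v_i = (∏_{j≠i}(α_i − α_j))^{−1} mod 11.
  i = 1 (α = 9): (9−4)(9−8)(9−5)(9−7) = 5·1·4·2 = 40 ≡ 7, so v_1 = 7^{−1} = 8 (mod 11).
  i = 2 (α = 4): (4−9)(4−8)(4−5)(4−7) = (−5)·(−4)·(−1)·(−3) = 60 ≡ 5, so v_2 = 5^{−1} = 9 (mod 11).
  i = 3 (α = 8): (8−9)(8−4)(8−5)(8−7) = (−1)·4·3·1 = −12 ≡ 10, so v_3 = 10^{−1} = 10 (mod 11).
  i = 4 (α = 5): (5−9)(5−4)(5−8)(5−7) = (−4)·1·(−3)·(−2) = −24 ≡ 9, so v_4 = 9^{−1} = 5 (mod 11).
  i = 5 (α = 7): (7−9)(7−4)(7−8)(7−5) = (−2)·3·(−1)·2 = 12 ≡ 1, so v_5 = 1^{−1} = 1 (mod 11).
  v = [8, 9, 10, 5, 1].
Step 2: syndromes of r = [5, 0, 4, 1, 4] (all sums mod 11).
  S_0 = Σ v_i r_i = 8·5 + 9·0 + 10·4 + 5·1 + 1·4 = 89 ≡ 1.
  S_1 = Σ v_i α_i r_i = 8·9·5 + 9·4·0 + 10·8·4 + 5·5·1 + 1·7·4 = 733 ≡ 7.
  α_i^2 mod 11 = [4, 5, 9, 3, 5].
  S_2 = Σ v_i α_i^2 r_i = 8·4·5 + 9·5·0 + 10·9·4 + 5·3·1 + 1·5·4 = 555 ≡ 5.
  S = (1, 7, 5) ≠ 0, so r is not a codeword (an error is present).
Step 3: locate the error. For a single error e at position i, S_ℓ = v_i·e·α_i^ℓ, so α_err = S_1/S_0.
  S_0^{−1} = 1^{−1} = 1 (mod 11), so α_err = 7·1 = 7 ≡ 7 = α_5. Error position i = 5.
  Consistency check: S_2/S_1 = 5·8 = 40 ≡ 7 = α_err ✓ (single-error assumption holds).
Step 4: error magnitude e = S_0/v_5 = S_0·∏_{j≠5}(α_5 − α_j) = 1·1 = 1 ≡ 1 (mod 11).
Step 5: correct position 5: c_5 = r_5 − e = 4 − 1 ≡ 3 (mod 11). Hence c = [5, 0, 4, 1, 3].
  Check: interpolating c through the α_i gives m(x) = 7 + 1·x (degree < 2) with m(α_i) = c_i for every i, so c is indeed a codeword.


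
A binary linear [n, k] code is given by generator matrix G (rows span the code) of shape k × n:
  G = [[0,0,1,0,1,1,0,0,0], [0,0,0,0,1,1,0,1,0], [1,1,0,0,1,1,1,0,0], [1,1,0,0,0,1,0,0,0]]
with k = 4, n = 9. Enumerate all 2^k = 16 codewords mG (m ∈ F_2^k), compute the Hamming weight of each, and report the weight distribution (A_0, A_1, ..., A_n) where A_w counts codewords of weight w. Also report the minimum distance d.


Weight distribution: A_0 = 1, A_2 = 2, A_3 = 5, A_4 = 5, A_5 = 2, A_7 = 1. Minimum distance d = 2.

Enumerate all 2^4 = 16 messages m ∈ F_2^4.
For each, compute codeword c = mG in F_2^9, then tally its weight.
  m = 0000 → c = 000000000, weight = 0.
  m = 1000 → c = 001011000, weight = 3.
  m = 0100 → c = 000011010, weight = 3.
  m = 1100 → c = 001000010, weight = 2.
  m = 0010 → c = 110011100, weight = 5.
  m = 1010 → c = 111000100, weight = 4.
  m = 0110 → c = 110000110, weight = 4.
  m = 1110 → c = 111011110, weight = 7.
  m = 0001 → c = 110001000, weight = 3.
  m = 1001 → c = 111010000, weight = 4.
  m = 0101 → c = 110010010, weight = 4.
  m = 1101 → c = 111001010, weight = 5.
  m = 0011 → c = 000010100, weight = 2.
  m = 1011 → c = 001001100, weight = 3.
  m = 0111 → c = 000001110, weight = 3.
  m = 1111 → c = 001010110, weight = 4.
Tally weights:
  weight 0: 1 codewords.
  weight 2: 2 codewords.
  weight 3: 5 codewords.
  weight 4: 5 codewords.
  weight 5: 2 codewords.
  weight 7: 1 codewords.
Minimum distance d = smallest w > 0 with A_w > 0 = 2.
Sanity: Σ A_w = 16 = 2^4 = 16 ✓.


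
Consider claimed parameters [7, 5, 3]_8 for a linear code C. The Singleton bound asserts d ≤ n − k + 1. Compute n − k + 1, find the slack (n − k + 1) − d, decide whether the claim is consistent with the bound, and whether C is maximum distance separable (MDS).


Singleton RHS = n − k + 1 = 3, slack = 0, bound satisfied, MDS.

Singleton bound: d ≤ n − k + 1.
Here n = 7, k = 5, so n − k + 1 = 3.
Given d = 3, check d ≤ 3: YES.
Slack = (n − k + 1) − d = 0.
The code is MDS (slack = 0).
Description: the claimed parameters are [7, 5, 3]_8; such a code would be MDS (meets Singleton bound).


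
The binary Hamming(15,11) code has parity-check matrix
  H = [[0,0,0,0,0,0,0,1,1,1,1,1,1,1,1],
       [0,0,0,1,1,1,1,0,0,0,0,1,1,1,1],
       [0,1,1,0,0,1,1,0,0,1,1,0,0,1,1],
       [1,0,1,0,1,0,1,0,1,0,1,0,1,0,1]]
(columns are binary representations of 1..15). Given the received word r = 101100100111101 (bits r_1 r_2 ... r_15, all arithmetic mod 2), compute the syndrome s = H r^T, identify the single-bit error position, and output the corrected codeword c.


s = (1, 1, 1, 0)^T, error position = 14, corrected codeword c = 101100100111111

Compute s = H r^T mod 2 one row at a time:
  s_1 = 0 + 0 + 1 + 1 + 1 + 1 + 0 + 1 = 5 ≡ 1 (mod 2).
  s_2 = 1 + 0 + 0 + 1 + 1 + 1 + 0 + 1 = 5 ≡ 1 (mod 2).
  s_3 = 0 + 1 + 0 + 1 + 1 + 1 + 0 + 1 = 5 ≡ 1 (mod 2).
  s_4 = 1 + 1 + 0 + 1 + 0 + 1 + 1 + 1 = 6 ≡ 0 (mod 2).
s = (1, 1, 1, 0)^T — this equals column 14 of H (binary 1110), so error is at position 14.
Correct: flip bit 14 of r = 101100100111101 to get c = 101100100111111.


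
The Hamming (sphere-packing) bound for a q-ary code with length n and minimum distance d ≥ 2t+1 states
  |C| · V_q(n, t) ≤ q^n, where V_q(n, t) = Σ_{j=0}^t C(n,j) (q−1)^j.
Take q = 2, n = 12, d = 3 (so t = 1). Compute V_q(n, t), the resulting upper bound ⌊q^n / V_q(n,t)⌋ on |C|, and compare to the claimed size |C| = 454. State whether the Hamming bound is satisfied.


V_q(n, t) = 13, q^n = 4096, Hamming bound = 315, |C| = 454 > bound (violated).

Step 1: Compute V_q(n, t) = Σ_{j=0}^1 C(n, j) (q−1)^j.
  j = 0: C(12,0)·(1)^0 = 1·1 = 1.
  j = 1: C(12,1)·(1)^1 = 12·1 = 12.
  V_q(n, t) = 1 + 12 = 13.
Step 2: q^n = 2^12 = 4096.
Step 3: Hamming bound ⌊q^n / V_q(n,t)⌋ = ⌊4096/13⌋ = 315.
Step 4: Compare |C| = 454 to 315: violated.
The claimed |C| lies above the Hamming bound, so no 2-ary code of length 12 with d ≥ 3 can have 454 codewords.


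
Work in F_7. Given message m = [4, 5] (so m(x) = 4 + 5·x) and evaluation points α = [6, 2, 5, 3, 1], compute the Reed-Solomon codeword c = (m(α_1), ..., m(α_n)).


c = [6, 0, 1, 5, 2]

Message polynomial: m(x) = 4 + 5·x (mod 7).
For each evaluation point α_i, compute m(α_i) mod 7:
  α_1 = 6: Horner steps 5 → 6, so m(6) = 6.
  α_2 = 2: Horner steps 5 → 0, so m(2) = 0.
  α_3 = 5: Horner steps 5 → 1, so m(5) = 1.
  α_4 = 3: Horner steps 5 → 5, so m(3) = 5.
  α_5 = 1: Horner steps 5 → 2, so m(1) = 2.
Codeword c = [6, 0, 1, 5, 2] ∈ F_7^5.


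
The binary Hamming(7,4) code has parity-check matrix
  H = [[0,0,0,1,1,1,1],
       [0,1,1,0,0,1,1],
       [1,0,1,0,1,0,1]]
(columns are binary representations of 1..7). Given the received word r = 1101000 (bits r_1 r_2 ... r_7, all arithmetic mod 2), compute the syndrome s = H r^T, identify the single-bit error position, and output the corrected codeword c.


s = (1, 1, 1)^T, error position = 7, corrected codeword c = 1101001

Compute s = H r^T mod 2 one row at a time:
  s_1 = 1 + 0 + 0 + 0 = 1 ≡ 1 (mod 2).
  s_2 = 1 + 0 + 0 + 0 = 1 ≡ 1 (mod 2).
  s_3 = 1 + 0 + 0 + 0 = 1 ≡ 1 (mod 2).
s = (1, 1, 1)^T — this equals column 7 of H (binary 111), so error is at position 7.
Correct: flip bit 7 of r = 1101000 to get c = 1101001.


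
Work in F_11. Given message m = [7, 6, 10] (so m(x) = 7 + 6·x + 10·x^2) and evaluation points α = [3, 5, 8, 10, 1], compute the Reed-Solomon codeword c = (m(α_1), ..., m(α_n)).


c = [5, 1, 2, 0, 1]

Message polynomial: m(x) = 7 + 6·x + 10·x^2 (mod 11).
For each evaluation point α_i, compute m(α_i) mod 11:
  α_1 = 3: Horner steps 10 → 3 → 5, so m(3) = 5.
  α_2 = 5: Horner steps 10 → 1 → 1, so m(5) = 1.
  α_3 = 8: Horner steps 10 → 9 → 2, so m(8) = 2.
  α_4 = 10: Horner steps 10 → 7 → 0, so m(10) = 0.
  α_5 = 1: Horner steps 10 → 5 → 1, so m(1) = 1.
Codeword c = [5, 1, 2, 0, 1] ∈ F_11^5.


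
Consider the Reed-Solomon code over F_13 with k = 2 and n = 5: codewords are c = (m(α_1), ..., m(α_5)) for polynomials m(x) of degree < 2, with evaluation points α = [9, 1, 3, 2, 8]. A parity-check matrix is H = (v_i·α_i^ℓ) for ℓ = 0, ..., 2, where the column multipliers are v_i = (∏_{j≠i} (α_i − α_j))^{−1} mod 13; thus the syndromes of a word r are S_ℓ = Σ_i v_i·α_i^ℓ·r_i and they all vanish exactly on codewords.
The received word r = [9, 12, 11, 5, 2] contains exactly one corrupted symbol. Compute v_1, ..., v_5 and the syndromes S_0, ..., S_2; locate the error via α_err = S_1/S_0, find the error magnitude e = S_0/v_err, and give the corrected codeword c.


S = (6, 2, 5), error at position 1, error magnitude e = 1, c = [8, 12, 11, 5, 2].

Step 1: column multipliers v_i = (∏_{j≠i}(α_i − α_j))^{−1} mod 13.
  i = 1 (α = 9): (9−1)(9−3)(9−2)(9−8) = 8·6·7·1 = 336 ≡ 11, so v_1 = 11^{−1} = 6 (mod 13).
  i = 2 (α = 1): (1−9)(1−3)(1−2)(1−8) = (−8)·(−2)·(−1)·(−7) = 112 ≡ 8, so v_2 = 8^{−1} = 5 (mod 13).
  i = 3 (α = 3): (3−9)(3−1)(3−2)(3−8) = (−6)·2·1·(−5) = 60 ≡ 8, so v_3 = 8^{−1} = 5 (mod 13).
  i = 4 (α = 2): (2−9)(2−1)(2−3)(2−8) = (−7)·1·(−1)·(−6) = −42 ≡ 10, so v_4 = 10^{−1} = 4 (mod 13).
  i = 5 (α = 8): (8−9)(8−1)(8−3)(8−2) = (−1)·7·5·6 = −210 ≡ 11, so v_5 = 11^{−1} = 6 (mod 13).
  v = [6, 5, 5, 4, 6].
Step 2: syndromes of r = [9, 12, 11, 5, 2] (all sums mod 13).
  S_0 = Σ v_i r_i = 6·9 + 5·12 + 5·11 + 4·5 + 6·2 = 201 ≡ 6.
  S_1 = Σ v_i α_i r_i = 6·9·9 + 5·1·12 + 5·3·11 + 4·2·5 + 6·8·2 = 847 ≡ 2.
  α_i^2 mod 13 = [3, 1, 9, 4, 12].
  S_2 = Σ v_i α_i^2 r_i = 6·3·9 + 5·1·12 + 5·9·11 + 4·4·5 + 6·12·2 = 941 ≡ 5.
  S = (6, 2, 5) ≠ 0, so r is not a codeword (an error is present).
Step 3: locate the error. For a single error e at position i, S_ℓ = v_i·e·α_i^ℓ, so α_err = S_1/S_0.
  S_0^{−1} = 6^{−1} = 11 (mod 13), so α_err = 2·11 = 22 ≡ 9 = α_1. Error position i = 1.
  Consistency check: S_2/S_1 = 5·7 = 35 ≡ 9 = α_err ✓ (single-error assumption holds).
Step 4: error magnitude e = S_0/v_1 = S_0·∏_{j≠1}(α_1 − α_j) = 6·11 = 66 ≡ 1 (mod 13).
Step 5: correct position 1: c_1 = r_1 − e = 9 − 1 ≡ 8 (mod 13). Hence c = [8, 12, 11, 5, 2].
  Check: interpolating c through the α_i gives m(x) = 6 + 6·x (degree < 2) with m(α_i) = c_i for every i, so c is indeed a codeword.


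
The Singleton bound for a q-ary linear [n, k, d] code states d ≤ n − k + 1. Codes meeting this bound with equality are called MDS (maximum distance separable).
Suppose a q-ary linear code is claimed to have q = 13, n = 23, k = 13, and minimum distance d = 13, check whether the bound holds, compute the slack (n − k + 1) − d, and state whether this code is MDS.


Singleton RHS = n − k + 1 = 11, slack = -2, bound violated (no such code; not MDS).

Singleton bound: d ≤ n − k + 1.
Here n = 23, k = 13, so n − k + 1 = 11.
Given d = 13, check d ≤ 11: NO.
Slack = (n − k + 1) − d = -2.
The slack is negative: d = 13 exceeds n − k + 1 = 11 by 2, so the Singleton bound is violated and no linear [23, 13, 13]_13 code can exist. In particular it is not MDS (MDS requires d = n − k + 1 exactly).
Description: the claimed parameters are [23, 13, 13]_13; such a code would be impossible (violates the Singleton bound).


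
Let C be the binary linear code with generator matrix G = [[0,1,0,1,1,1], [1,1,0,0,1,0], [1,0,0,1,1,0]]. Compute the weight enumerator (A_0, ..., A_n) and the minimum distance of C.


Weight distribution: A_0 = 1, A_2 = 2, A_3 = 4, A_4 = 1. Minimum distance d = 2.

Enumerate all 2^3 = 8 messages m ∈ F_2^3.
For each, compute codeword c = mG in F_2^6, then tally its weight.
  m = 000 → c = 000000, weight = 0.
  m = 100 → c = 010111, weight = 4.
  m = 010 → c = 110010, weight = 3.
  m = 110 → c = 100101, weight = 3.
  m = 001 → c = 100110, weight = 3.
  m = 101 → c = 110001, weight = 3.
  m = 011 → c = 010100, weight = 2.
  m = 111 → c = 000011, weight = 2.
Tally weights:
  weight 0: 1 codewords.
  weight 2: 2 codewords.
  weight 3: 4 codewords.
  weight 4: 1 codewords.
Minimum distance d = smallest w > 0 with A_w > 0 = 2.
Sanity: Σ A_w = 8 = 2^3 = 8 ✓.


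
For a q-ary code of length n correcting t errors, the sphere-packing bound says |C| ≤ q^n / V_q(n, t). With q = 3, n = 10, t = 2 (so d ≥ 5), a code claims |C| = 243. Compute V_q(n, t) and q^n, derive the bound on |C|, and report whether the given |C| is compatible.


V_q(n, t) = 201, q^n = 59049, Hamming bound = 293, |C| = 243 ≤ bound (satisfied).

Step 1: Compute V_q(n, t) = Σ_{j=0}^2 C(n, j) (q−1)^j.
  j = 0: C(10,0)·(2)^0 = 1·1 = 1.
  j = 1: C(10,1)·(2)^1 = 10·2 = 20.
  j = 2: C(10,2)·(2)^2 = 45·4 = 180.
  V_q(n, t) = 1 + 20 + 180 = 201.
Step 2: q^n = 3^10 = 59049.
Step 3: Hamming bound ⌊q^n / V_q(n,t)⌋ = ⌊59049/201⌋ = 293.
Step 4: Compare |C| = 243 to 293: satisfied.
The claimed |C| lies below the Hamming bound.
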